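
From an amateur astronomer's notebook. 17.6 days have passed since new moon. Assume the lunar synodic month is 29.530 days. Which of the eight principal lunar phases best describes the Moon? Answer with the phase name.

At 17.6/29.530 of the cycle, θ ≈ 215° — the waning gibbous range.

waning gibbous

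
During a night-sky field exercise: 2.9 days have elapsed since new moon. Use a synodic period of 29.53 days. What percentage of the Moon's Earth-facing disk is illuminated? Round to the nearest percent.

Phase angle: θ = 360°·(2.9 d)/(29.53 d) = 35.4°.
With cos θ = 0.816, the lit fraction is (1 − 0.816)/2 ≈ 0.092, so 9%.

9%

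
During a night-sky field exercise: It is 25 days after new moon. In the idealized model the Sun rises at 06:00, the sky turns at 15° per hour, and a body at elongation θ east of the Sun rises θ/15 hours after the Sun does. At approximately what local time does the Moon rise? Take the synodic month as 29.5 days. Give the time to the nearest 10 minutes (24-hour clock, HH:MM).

02:20

Elongation θ = 360° × 25/29.5 ≈ 305.1°.
At 15° of sky rotation per hour, 305.1° corresponds to a 20.34 h lag.
06:00 + 20.339 h ≈ 02:20 → 02:20 to the nearest ten minutes.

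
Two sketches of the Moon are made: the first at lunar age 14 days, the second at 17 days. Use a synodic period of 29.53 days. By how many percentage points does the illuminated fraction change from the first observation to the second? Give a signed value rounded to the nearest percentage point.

θ₁ = 360° × 14/29.53 = 170.7°, f₁ = (1 − cos θ₁)/2 = 0.993.
θ₂ = 360° × 17/29.53 = 207.2°, f₂ = (1 − cos θ₂)/2 = 0.945.
Change = f₂ − f₁ = -0.049 → -5 percentage points.

-5 pp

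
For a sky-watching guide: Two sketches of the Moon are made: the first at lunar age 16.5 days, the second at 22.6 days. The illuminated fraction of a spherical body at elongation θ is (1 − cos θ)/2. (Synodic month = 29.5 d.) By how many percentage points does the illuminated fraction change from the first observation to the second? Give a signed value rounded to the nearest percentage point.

First observation: θ = 360°·16.5/29.5 = 201.4°, so f = 0.966.
Second observation: θ = 275.8°, f = 0.450.
Δf = 0.450 − 0.966 = -0.516, i.e. -52 pp.

-52 pp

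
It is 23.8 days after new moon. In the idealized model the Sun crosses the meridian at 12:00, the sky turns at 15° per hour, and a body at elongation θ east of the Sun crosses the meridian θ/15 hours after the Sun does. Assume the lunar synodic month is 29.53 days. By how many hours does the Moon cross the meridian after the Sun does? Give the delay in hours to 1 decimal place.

Phase angle: θ = 360°·(23.8 d)/(29.53 d) = 290.1°.
Delay after the Sun = 290.1° / (15°/h) ≈ 19.34 h.
So the Moon crosses the meridian 19.34 h after the Sun.

19.3 h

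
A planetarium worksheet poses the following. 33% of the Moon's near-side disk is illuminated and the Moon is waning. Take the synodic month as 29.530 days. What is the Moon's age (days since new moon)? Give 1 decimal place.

23.8 days

From f = (1 − cos θ)/2: cos θ = 1 − 2×0.33 = 0.340; arccos → 70.1°.
Since the Moon is past full (waning), take the reflex angle: θ = 360° − 70.1° = 289.9°.
That fraction of the synodic month is 289.9/360 × 29.530 d ≈ 23.78 d.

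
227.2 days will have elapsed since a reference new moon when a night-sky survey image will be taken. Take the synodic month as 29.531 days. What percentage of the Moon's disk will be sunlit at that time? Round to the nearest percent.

227.2/29.531 = 7.694 lunations, so 7 complete cycles and 20.48 d into the next.
Phase angle: θ = 360°·(20.48 d)/(29.531 d) = 249.7°.
cos 249.7° = (-0.347), so f = (1 − (-0.347))/2 = 0.673, so 67%.

67%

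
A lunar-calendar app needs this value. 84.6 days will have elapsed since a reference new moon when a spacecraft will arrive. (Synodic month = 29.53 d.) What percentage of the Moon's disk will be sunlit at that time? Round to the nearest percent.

Reduce mod P: 84.6 − 2×29.53 = 25.54 d into the current lunation.
Elongation θ = 360° × 25.54/29.53 ≈ 311.4°.
Illuminated fraction = (1 − cos 311.4°)/2 = (1 − 0.661)/2 ≈ 0.170, so 17%.

17%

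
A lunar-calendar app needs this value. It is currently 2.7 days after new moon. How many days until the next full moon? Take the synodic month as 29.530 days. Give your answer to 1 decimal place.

Full moon is 0.5 of the way through the cycle: age 0.5 × 29.530 = 14.765 d.
That is 14.765 − 2.7 = 12.065 days ahead.

12.1 days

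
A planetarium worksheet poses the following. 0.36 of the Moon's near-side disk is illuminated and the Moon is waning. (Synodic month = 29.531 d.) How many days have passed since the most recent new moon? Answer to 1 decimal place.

23.5 days

From f = (1 − cos θ)/2: cos θ = 1 − 2×0.36 = 0.280; arccos → 73.7°.
Since the Moon is past full (waning), take the reflex angle: θ = 360° − 73.7° = 286.3°.
That fraction of the synodic month is 286.3/360 × 29.531 d ≈ 23.48 d.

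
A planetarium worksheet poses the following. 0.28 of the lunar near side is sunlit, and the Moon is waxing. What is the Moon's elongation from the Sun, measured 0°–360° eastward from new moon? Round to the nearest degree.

64°

cos θ = 1 − 2f = 0.440, giving a principal value of 63.9°.
The Moon is waxing (0°–180°), so θ = 63.9° directly.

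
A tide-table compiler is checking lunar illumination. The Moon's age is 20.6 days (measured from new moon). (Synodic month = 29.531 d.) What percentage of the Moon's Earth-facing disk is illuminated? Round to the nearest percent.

The Moon has covered 20.6/29.531 of its cycle, so θ ≈ 360° × 20.6/29.531 = 251.1°.
cos 251.1° = (-0.323), so f = (1 − (-0.323))/2 = 0.662, so 66%.

66%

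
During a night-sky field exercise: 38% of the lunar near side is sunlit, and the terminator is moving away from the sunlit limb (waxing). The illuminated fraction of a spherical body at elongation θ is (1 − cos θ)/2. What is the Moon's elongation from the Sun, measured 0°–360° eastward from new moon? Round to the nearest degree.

cos θ = 1 − 2f = 0.240, giving a principal value of 76.1°.
Before full moon the principal value applies: θ = 76.1°.

76°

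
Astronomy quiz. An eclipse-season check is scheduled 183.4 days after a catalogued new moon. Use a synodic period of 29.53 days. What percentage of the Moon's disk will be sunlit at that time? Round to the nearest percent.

183.4 d spans 6 complete synodic months (6 × 29.53 = 177.18 d) plus 6.22 d.
Elongation θ = 360° × 6.22/29.53 ≈ 75.8°.
cos 75.8° = 0.245, so f = (1 − 0.245)/2 = 0.378, so 38%.

38%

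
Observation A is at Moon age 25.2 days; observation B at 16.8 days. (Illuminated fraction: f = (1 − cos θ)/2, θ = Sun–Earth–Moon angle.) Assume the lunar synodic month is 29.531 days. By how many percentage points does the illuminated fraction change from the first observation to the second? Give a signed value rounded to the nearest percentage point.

+76 percentage points

θ₁ = 360° × 25.2/29.531 = 307.2°, f₁ = (1 − cos θ₁)/2 = 0.198.
θ₂ = 360° × 16.8/29.531 = 204.8°, f₂ = (1 − cos θ₂)/2 = 0.954.
Change = f₂ − f₁ = +0.756 → +76 percentage points.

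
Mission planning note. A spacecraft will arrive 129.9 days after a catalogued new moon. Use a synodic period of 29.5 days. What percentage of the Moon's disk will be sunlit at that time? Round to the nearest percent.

91%

129.9 d spans 4 complete synodic months (4 × 29.5 = 118.00 d) plus 11.90 d.
Phase angle: θ = 360°·(11.90 d)/(29.5 d) = 145.2°.
Illuminated fraction = (1 − cos 145.2°)/2 = (1 − (-0.821))/2 ≈ 0.911, so 91%.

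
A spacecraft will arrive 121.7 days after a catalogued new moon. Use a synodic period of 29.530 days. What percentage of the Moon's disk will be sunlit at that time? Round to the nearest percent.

121.7/29.530 = 4.121 lunations, so 4 complete cycles and 3.58 d into the next.
The Moon has covered 3.58/29.530 of its cycle, so θ ≈ 360° × 3.58/29.530 = 43.6°.
Illuminated fraction = (1 − cos 43.6°)/2 = (1 − 0.724)/2 ≈ 0.138, so 14%.

14%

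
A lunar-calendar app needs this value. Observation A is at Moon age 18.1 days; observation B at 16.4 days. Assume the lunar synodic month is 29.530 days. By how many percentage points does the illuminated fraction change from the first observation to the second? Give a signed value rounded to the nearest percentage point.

First observation: θ = 360°·18.1/29.530 = 220.7°, so f = 0.879.
Second observation: θ = 199.9°, f = 0.970.
Δf = 0.970 − 0.879 = +0.091, i.e. +9 pp.

+9 pp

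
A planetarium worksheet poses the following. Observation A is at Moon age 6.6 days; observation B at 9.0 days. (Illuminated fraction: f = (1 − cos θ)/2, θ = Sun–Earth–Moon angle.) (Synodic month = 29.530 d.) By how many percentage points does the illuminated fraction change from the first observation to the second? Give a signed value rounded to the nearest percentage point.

+25 percentage points

θ₁ = 360° × 6.6/29.530 = 80.5°, f₁ = (1 − cos θ₁)/2 = 0.417.
θ₂ = 360° × 9.0/29.530 = 109.7°, f₂ = (1 − cos θ₂)/2 = 0.669.
Change = f₂ − f₁ = +0.252 → +25 percentage points.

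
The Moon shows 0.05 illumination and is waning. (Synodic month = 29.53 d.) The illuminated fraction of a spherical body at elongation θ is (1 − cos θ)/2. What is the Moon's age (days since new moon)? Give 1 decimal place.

From f = (1 − cos θ)/2: cos θ = 1 − 2×0.05 = 0.900; arccos → 25.8°.
Since the Moon is past full (waning), take the reflex angle: θ = 360° − 25.8° = 334.2°.
At 360°/29.53 d per day, 334.2° corresponds to 27.41 days.

27.4 days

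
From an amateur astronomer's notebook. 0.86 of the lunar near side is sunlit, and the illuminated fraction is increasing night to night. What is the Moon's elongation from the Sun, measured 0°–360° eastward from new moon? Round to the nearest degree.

136°

Invert f = (1 − cos θ)/2 to get cos θ = 1 − 2(0.86) = -0.720, hence θ₀ = arccos -0.720 = 136.1°.
Before full moon the principal value applies: θ = 136.1°.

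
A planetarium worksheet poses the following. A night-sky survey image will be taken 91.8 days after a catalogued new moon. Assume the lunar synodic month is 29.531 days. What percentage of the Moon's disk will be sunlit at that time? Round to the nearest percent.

11%

Reduce mod P: 91.8 − 3×29.531 = 3.21 d into the current lunation.
The Moon has covered 3.21/29.531 of its cycle, so θ ≈ 360° × 3.21/29.531 = 39.1°.
cos 39.1° = 0.776, so f = (1 − 0.776)/2 = 0.112, so 11%.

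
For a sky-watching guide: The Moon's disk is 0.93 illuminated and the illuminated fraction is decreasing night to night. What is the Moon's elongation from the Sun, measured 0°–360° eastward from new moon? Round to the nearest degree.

211°

Invert f = (1 − cos θ)/2 to get cos θ = 1 − 2(0.93) = -0.860, hence θ₀ = arccos -0.860 = 149.3°.
Waning ⇒ past full, so θ = 360° − 149.3° = 210.7°.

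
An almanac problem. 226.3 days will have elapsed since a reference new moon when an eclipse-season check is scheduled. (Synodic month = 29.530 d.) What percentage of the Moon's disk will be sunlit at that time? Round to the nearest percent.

76%

226.3/29.530 = 7.663 lunations, so 7 complete cycles and 19.59 d into the next.
Elongation θ = 360° × 19.59/29.530 ≈ 238.8°.
With cos θ = (-0.518), the lit fraction is (1 − (-0.518))/2 ≈ 0.759, so 76%.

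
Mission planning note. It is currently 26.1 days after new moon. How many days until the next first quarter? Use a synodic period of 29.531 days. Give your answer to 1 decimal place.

First quarter is 0.25 of the way through the cycle: age 0.25 × 29.531 = 7.383 d.
Already past this cycle's first quarter; the next is at 7.383 + 29.531 = 36.914 d, so 36.914 − 26.1 = 10.814 days.

10.8 days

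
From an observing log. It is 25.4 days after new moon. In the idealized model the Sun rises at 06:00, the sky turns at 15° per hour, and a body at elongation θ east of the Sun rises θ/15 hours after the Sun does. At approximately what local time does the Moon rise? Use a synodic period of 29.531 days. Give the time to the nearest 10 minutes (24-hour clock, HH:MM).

The Moon has covered 25.4/29.531 of its cycle, so θ ≈ 360° × 25.4/29.531 = 309.6°.
At 15° of sky rotation per hour, 309.6° corresponds to a 20.64 h lag.
06:00 + 20.643 h ≈ 02:39 → 02:40 to the nearest ten minutes.

02:40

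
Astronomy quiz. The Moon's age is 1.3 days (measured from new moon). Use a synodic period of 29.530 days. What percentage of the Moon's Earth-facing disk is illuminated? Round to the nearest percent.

2%

Elongation θ = 360° × 1.3/29.530 ≈ 15.8°.
With cos θ = 0.962, the lit fraction is (1 − 0.962)/2 ≈ 0.019, so 2%.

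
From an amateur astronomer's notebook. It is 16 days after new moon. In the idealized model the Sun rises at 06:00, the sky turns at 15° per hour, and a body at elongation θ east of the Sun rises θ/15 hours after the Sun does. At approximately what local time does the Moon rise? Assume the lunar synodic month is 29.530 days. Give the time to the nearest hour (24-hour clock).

19:00

Elongation θ = 360° × 16/29.530 ≈ 195.1°.
Delay after the Sun = 195.1° / (15°/h) ≈ 13.00 h.
06:00 + 13.00 h ≈ 19:00 → 19:00 to the nearest hour.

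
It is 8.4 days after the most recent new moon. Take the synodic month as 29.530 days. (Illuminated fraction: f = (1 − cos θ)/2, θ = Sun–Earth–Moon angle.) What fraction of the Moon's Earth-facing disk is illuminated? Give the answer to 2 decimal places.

The Moon has covered 8.4/29.530 of its cycle, so θ ≈ 360° × 8.4/29.530 = 102.4°.
Illuminated fraction = (1 − cos 102.4°)/2 = (1 − (-0.215))/2 ≈ 0.607.

0.61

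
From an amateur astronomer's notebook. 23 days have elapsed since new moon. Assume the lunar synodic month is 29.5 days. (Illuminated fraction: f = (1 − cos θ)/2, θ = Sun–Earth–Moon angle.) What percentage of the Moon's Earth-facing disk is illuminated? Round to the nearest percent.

41%

Phase angle: θ = 360°·(23 d)/(29.5 d) = 280.7°.
Illuminated fraction = (1 − cos 280.7°)/2 = (1 − 0.185)/2 ≈ 0.407, so 41%.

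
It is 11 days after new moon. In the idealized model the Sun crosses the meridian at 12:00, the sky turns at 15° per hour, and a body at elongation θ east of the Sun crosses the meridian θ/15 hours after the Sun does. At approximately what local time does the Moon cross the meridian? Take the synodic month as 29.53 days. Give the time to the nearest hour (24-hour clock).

Phase angle: θ = 360°·(11 d)/(29.53 d) = 134.1°.
At 15° of sky rotation per hour, 134.1° corresponds to a 8.94 h lag.
12:00 + 8.94 h ≈ 20:56 → 21:00 to the nearest hour.

21:00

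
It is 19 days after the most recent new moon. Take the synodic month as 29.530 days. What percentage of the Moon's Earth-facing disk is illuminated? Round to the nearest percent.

Phase angle: θ = 360°·(19 d)/(29.530 d) = 231.6°.
With cos θ = (-0.621), the lit fraction is (1 − (-0.621))/2 ≈ 0.810, so 81%.

81%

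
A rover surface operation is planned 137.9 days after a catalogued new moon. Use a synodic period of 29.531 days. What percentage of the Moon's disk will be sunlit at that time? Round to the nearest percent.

74%

137.9 d spans 4 complete synodic months (4 × 29.531 = 118.12 d) plus 19.78 d.
The Moon has covered 19.78/29.531 of its cycle, so θ ≈ 360° × 19.78/29.531 = 241.1°.
With cos θ = (-0.484), the lit fraction is (1 − (-0.484))/2 ≈ 0.742, so 74%.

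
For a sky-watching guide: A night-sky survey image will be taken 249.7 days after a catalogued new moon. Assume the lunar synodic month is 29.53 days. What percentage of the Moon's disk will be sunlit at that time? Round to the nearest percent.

Reduce mod P: 249.7 − 8×29.53 = 13.46 d into the current lunation.
Phase angle: θ = 360°·(13.46 d)/(29.53 d) = 164.1°.
Illuminated fraction = (1 − cos 164.1°)/2 = (1 − (-0.962))/2 ≈ 0.981, so 98%.

98%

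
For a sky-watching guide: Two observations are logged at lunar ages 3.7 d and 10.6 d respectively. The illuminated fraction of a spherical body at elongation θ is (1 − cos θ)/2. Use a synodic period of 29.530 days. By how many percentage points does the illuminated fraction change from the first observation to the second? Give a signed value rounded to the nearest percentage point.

+67 percentage points

θ₁ = 360° × 3.7/29.530 = 45.1°, f₁ = (1 − cos θ₁)/2 = 0.147.
θ₂ = 360° × 10.6/29.530 = 129.2°, f₂ = (1 − cos θ₂)/2 = 0.816.
Change = f₂ − f₁ = +0.669 → +67 percentage points.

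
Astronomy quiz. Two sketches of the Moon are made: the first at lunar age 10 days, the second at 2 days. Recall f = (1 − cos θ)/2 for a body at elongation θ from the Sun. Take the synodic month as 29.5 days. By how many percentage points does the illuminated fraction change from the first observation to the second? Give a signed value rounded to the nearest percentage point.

-72 percentage points

First observation: θ = 360°·10/29.5 = 122.0°, so f = 0.765.
Second observation: θ = 24.4°, f = 0.045.
Δf = 0.045 − 0.765 = -0.721, i.e. -72 pp.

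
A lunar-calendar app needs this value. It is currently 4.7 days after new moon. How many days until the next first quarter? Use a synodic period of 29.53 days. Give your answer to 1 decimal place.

2.7 days

First quarter occurs at elongation 90°, i.e. at age 29.53 × 90/360 = 7.383 d.
So 2.683 days remain (7.383 − 4.7).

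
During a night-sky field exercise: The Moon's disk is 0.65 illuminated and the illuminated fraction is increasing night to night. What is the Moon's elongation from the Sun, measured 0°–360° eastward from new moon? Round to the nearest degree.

cos θ = 1 − 2f = -0.300, giving a principal value of 107.5°.
Waxing ⇒ before full, so θ = 107.5°.

107°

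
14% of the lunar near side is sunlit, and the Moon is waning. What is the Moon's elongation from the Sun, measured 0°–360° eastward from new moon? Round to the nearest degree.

cos θ = 1 − 2f = 0.720, giving a principal value of 43.9°.
A waning Moon lies in 180°–360°, so θ = 360° − 43.9° = 316.1°.

316°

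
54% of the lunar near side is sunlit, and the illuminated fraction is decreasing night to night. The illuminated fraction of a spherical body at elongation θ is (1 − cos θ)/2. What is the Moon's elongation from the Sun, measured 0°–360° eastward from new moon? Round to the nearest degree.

265°

Invert f = (1 − cos θ)/2 to get cos θ = 1 − 2(0.54) = -0.080, hence θ₀ = arccos -0.080 = 94.6°.
A waning Moon lies in 180°–360°, so θ = 360° − 94.6° = 265.4°.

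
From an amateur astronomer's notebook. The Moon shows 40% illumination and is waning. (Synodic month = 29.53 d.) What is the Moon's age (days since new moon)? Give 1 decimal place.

Invert f = (1 − cos θ)/2 to get cos θ = 1 − 2(0.40) = 0.200, hence θ₀ = arccos 0.200 = 78.5°.
Waning ⇒ past full, so θ = 360° − 78.5° = 281.5°.
At 360°/29.53 d per day, 281.5° corresponds to 23.09 days.

23.1 days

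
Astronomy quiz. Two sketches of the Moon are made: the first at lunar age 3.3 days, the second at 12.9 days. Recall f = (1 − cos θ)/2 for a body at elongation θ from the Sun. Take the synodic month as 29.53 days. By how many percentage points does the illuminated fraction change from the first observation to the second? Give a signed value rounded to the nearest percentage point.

+84 pp

First observation: θ = 360°·3.3/29.53 = 40.2°, so f = 0.118.
Second observation: θ = 157.3°, f = 0.961.
Δf = 0.961 − 0.118 = +0.843, i.e. +84 pp.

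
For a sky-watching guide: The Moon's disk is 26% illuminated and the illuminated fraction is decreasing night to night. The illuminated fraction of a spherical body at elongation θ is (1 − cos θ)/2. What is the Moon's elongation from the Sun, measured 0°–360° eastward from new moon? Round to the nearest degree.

cos θ = 1 − 2f = 0.480, giving a principal value of 61.3°.
A waning Moon lies in 180°–360°, so θ = 360° − 61.3° = 298.7°.

299°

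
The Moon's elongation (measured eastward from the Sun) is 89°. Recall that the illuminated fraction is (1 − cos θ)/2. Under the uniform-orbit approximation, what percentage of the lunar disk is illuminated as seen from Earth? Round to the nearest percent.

Half-versine of 89°: (1 − 0.017)/2 = 0.491, i.e. 49%.

49%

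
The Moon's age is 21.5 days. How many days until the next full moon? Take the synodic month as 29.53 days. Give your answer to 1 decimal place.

Full moon occurs at elongation 180°, i.e. at age 29.53 × 180/360 = 14.765 d.
Already past this cycle's full moon; the next is at 14.765 + 29.53 = 44.295 d, so 44.295 − 21.5 = 22.795 days.

22.8 days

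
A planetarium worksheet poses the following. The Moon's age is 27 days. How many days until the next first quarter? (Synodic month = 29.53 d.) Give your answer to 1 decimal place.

9.9 days

First quarter occurs at elongation 90°, i.e. at age 29.53 × 90/360 = 7.383 d.
This lunation's first quarter (7.383 d) has passed, so add one period: 36.913 − 27 = 9.913 days.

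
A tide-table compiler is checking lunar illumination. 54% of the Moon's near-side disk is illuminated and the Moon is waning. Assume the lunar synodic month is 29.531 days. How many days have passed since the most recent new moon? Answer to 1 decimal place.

21.8 days

From f = (1 − cos θ)/2: cos θ = 1 − 2×0.54 = -0.080; arccos → 94.6°.
A waning Moon lies in 180°–360°, so θ = 360° − 94.6° = 265.4°.
That fraction of the synodic month is 265.4/360 × 29.531 d ≈ 21.77 d.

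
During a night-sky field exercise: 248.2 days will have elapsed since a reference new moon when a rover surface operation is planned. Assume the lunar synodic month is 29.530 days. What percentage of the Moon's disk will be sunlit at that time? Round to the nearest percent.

91%

248.2/29.530 = 8.405 lunations, so 8 complete cycles and 11.96 d into the next.
The Moon has covered 11.96/29.530 of its cycle, so θ ≈ 360° × 11.96/29.530 = 145.8°.
Illuminated fraction = (1 − cos 145.8°)/2 = (1 − (-0.827))/2 ≈ 0.914, so 91%.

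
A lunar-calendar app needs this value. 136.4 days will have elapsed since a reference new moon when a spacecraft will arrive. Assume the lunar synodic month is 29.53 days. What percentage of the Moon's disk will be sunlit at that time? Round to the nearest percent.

87%

136.4/29.53 = 4.619 lunations, so 4 complete cycles and 18.28 d into the next.
The Moon has covered 18.28/29.53 of its cycle, so θ ≈ 360° × 18.28/29.53 = 222.9°.
Illuminated fraction = (1 − cos 222.9°)/2 = (1 − (-0.733))/2 ≈ 0.867, so 87%.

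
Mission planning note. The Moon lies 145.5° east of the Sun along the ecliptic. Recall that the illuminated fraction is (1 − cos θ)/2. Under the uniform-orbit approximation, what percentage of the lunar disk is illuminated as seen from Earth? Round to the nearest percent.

Half-versine of 145.5°: (1 − (-0.824))/2 = 0.912, i.e. 91%.

91%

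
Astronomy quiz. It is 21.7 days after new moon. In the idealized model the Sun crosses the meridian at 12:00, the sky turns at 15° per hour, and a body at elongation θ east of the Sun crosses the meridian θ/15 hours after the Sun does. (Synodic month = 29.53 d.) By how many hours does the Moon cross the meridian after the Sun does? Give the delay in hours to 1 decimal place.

Phase angle: θ = 360°·(21.7 d)/(29.53 d) = 264.5°.
Delay after the Sun = 264.5° / (15°/h) ≈ 17.64 h.
So the Moon crosses the meridian 17.64 h after the Sun.

17.6 h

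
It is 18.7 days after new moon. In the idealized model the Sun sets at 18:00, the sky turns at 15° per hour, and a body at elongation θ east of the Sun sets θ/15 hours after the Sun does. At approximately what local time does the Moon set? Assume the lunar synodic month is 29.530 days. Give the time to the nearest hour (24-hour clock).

09:00

Elongation θ = 360° × 18.7/29.530 ≈ 228.0°.
At 15° of sky rotation per hour, 228.0° corresponds to a 15.20 h lag.
18:00 + 15.20 h ≈ 09:12 → 09:00 to the nearest hour.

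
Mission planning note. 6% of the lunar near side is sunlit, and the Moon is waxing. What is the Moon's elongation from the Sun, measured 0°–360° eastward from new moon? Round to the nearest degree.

28°

cos θ = 1 − 2f = 0.880, giving a principal value of 28.4°.
The Moon is waxing (0°–180°), so θ = 28.4° directly.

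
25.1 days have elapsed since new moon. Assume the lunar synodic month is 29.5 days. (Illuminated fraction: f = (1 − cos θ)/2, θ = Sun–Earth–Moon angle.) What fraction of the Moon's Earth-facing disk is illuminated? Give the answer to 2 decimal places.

Elongation θ = 360° × 25.1/29.5 ≈ 306.3°.
cos 306.3° = 0.592, so f = (1 − 0.592)/2 = 0.204.

0.20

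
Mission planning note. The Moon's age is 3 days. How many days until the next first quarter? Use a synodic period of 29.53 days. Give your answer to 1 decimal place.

4.4 days

First quarter is 0.25 of the way through the cycle: age 0.25 × 29.53 = 7.383 d.
So 4.383 days remain (7.383 − 3).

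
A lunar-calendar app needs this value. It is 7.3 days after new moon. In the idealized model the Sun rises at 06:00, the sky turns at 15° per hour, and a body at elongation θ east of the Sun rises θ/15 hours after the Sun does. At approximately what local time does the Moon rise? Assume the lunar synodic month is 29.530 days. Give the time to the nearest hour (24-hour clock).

The Moon has covered 7.3/29.530 of its cycle, so θ ≈ 360° × 7.3/29.530 = 89.0°.
The Moon trails the Sun by θ/15 = 89.0/15 ≈ 5.93 hours.
06:00 + 5.93 h ≈ 11:56 → 12:00 to the nearest hour.

12:00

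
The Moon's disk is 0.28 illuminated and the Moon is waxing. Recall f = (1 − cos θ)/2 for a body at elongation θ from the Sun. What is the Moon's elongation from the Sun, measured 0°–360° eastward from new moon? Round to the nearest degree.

64°

Invert f = (1 − cos θ)/2 to get cos θ = 1 − 2(0.28) = 0.440, hence θ₀ = arccos 0.440 = 63.9°.
Before full moon the principal value applies: θ = 63.9°.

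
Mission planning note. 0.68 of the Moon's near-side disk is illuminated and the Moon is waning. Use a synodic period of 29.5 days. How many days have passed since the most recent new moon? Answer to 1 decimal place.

20.4 days

Invert f = (1 − cos θ)/2 to get cos θ = 1 − 2(0.68) = -0.360, hence θ₀ = arccos -0.360 = 111.1°.
A waning Moon lies in 180°–360°, so θ = 360° − 111.1° = 248.9°.
At 360°/29.5 d per day, 248.9° corresponds to 20.40 days.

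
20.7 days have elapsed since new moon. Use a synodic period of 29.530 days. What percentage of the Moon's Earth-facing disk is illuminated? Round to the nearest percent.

65%

Phase angle: θ = 360°·(20.7 d)/(29.530 d) = 252.4°.
With cos θ = (-0.303), the lit fraction is (1 − (-0.303))/2 ≈ 0.652, so 65%.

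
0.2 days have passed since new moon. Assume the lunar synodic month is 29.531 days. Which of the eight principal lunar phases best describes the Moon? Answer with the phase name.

new moon

At 0.2/29.531 of the cycle, θ ≈ 2° — the new moon range.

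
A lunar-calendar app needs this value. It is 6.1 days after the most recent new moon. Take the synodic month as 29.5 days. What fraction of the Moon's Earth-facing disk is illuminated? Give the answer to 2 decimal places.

The Moon has covered 6.1/29.5 of its cycle, so θ ≈ 360° × 6.1/29.5 = 74.4°.
With cos θ = 0.268, the lit fraction is (1 − 0.268)/2 ≈ 0.366.

0.37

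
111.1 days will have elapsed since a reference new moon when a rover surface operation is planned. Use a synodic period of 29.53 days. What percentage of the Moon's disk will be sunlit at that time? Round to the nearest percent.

111.1/29.53 = 3.762 lunations, so 3 complete cycles and 22.51 d into the next.
The Moon has covered 22.51/29.53 of its cycle, so θ ≈ 360° × 22.51/29.53 = 274.4°.
Illuminated fraction = (1 − cos 274.4°)/2 = (1 − 0.077)/2 ≈ 0.461, so 46%.

46%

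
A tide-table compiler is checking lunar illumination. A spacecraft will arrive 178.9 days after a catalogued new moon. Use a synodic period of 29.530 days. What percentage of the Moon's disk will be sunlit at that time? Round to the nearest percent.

3%

Reduce mod P: 178.9 − 6×29.530 = 1.72 d into the current lunation.
Elongation θ = 360° × 1.72/29.530 ≈ 21.0°.
Illuminated fraction = (1 − cos 21.0°)/2 = (1 − 0.934)/2 ≈ 0.033, so 3%.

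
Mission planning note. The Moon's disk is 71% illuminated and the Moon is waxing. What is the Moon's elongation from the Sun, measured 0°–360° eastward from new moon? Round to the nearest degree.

From f = (1 − cos θ)/2: cos θ = 1 − 2×0.71 = -0.420; arccos → 114.8°.
Waxing ⇒ before full, so θ = 114.8°.

115°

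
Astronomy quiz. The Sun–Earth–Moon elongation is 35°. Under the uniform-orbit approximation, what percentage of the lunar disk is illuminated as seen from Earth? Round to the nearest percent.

f = (1 − cos 35°)/2 = (1 − 0.819)/2 ≈ 0.090, i.e. 9%.

9%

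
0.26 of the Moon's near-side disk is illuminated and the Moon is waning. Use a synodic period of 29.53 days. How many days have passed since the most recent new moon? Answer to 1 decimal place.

cos θ = 1 − 2f = 0.480, giving a principal value of 61.3°.
Since the Moon is past full (waning), take the reflex angle: θ = 360° − 61.3° = 298.7°.
At 360°/29.53 d per day, 298.7° corresponds to 24.50 days.

24.5 days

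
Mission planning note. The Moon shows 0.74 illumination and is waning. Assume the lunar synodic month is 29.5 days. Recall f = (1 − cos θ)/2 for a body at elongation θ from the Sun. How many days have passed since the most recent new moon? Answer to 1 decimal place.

cos θ = 1 − 2f = -0.480, giving a principal value of 118.7°.
A waning Moon lies in 180°–360°, so θ = 360° − 118.7° = 241.3°.
That fraction of the synodic month is 241.3/360 × 29.5 d ≈ 19.77 d.

19.8 days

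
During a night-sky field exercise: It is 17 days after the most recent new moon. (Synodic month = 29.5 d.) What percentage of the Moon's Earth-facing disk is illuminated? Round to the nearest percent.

The Moon has covered 17/29.5 of its cycle, so θ ≈ 360° × 17/29.5 = 207.5°.
cos 207.5° = (-0.887), so f = (1 − (-0.887))/2 = 0.944, so 94%.

94%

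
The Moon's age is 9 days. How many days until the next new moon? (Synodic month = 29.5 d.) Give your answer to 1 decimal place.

One full lunation from the last new moon is 29.5 d; remaining = 29.5 − 9 = 20.500 d.

20.5 days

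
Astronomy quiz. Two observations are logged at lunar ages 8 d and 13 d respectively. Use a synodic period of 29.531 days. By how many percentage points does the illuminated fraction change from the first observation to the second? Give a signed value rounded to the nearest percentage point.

First observation: θ = 360°·8/29.531 = 97.5°, so f = 0.565.
Second observation: θ = 158.5°, f = 0.965.
Δf = 0.965 − 0.565 = +0.400, i.e. +40 pp.

+40 pp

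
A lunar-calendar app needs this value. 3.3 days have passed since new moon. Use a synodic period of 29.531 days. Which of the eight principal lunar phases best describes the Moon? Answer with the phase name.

At 3.3/29.531 of the cycle, θ ≈ 40° — the waxing crescent range.

waxing crescent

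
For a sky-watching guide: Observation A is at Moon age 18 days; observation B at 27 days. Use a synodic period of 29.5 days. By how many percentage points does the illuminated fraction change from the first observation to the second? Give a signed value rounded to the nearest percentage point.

-82 percentage points

First observation: θ = 360°·18/29.5 = 219.7°, so f = 0.885.
Second observation: θ = 329.5°, f = 0.069.
Δf = 0.069 − 0.885 = -0.816, i.e. -82 pp.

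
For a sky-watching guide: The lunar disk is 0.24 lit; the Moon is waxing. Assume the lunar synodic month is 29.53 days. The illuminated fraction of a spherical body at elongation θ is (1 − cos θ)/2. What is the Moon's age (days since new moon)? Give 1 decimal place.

4.8 days

Invert f = (1 − cos θ)/2 to get cos θ = 1 − 2(0.24) = 0.520, hence θ₀ = arccos 0.520 = 58.7°.
Waxing ⇒ before full, so θ = 58.7°.
That fraction of the synodic month is 58.7/360 × 29.53 d ≈ 4.81 d.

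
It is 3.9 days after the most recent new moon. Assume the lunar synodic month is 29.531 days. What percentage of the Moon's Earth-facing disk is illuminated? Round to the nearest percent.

Elongation θ = 360° × 3.9/29.531 ≈ 47.5°.
cos 47.5° = 0.675, so f = (1 − 0.675)/2 = 0.162, so 16%.

16%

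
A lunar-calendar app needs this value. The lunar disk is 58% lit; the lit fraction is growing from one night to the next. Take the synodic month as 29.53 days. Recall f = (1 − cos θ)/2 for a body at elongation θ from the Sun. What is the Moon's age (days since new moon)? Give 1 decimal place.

8.1 days

Invert f = (1 − cos θ)/2 to get cos θ = 1 − 2(0.58) = -0.160, hence θ₀ = arccos -0.160 = 99.2°.
The Moon is waxing (0°–180°), so θ = 99.2° directly.
That fraction of the synodic month is 99.2/360 × 29.53 d ≈ 8.14 d.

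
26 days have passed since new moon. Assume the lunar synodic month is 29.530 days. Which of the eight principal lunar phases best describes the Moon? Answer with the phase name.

waning crescent

At 26/29.530 of the cycle, θ ≈ 317° — the waning crescent range.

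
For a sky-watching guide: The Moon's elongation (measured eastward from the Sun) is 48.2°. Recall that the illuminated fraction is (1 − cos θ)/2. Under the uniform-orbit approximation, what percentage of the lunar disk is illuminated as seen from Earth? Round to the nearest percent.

f = (1 − cos 48.2°)/2 = (1 − 0.667)/2 ≈ 0.167, i.e. 17%.

17%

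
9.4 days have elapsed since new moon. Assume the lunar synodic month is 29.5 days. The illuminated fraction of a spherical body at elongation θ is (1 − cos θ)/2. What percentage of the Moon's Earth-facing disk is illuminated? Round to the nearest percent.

Phase angle: θ = 360°·(9.4 d)/(29.5 d) = 114.7°.
Illuminated fraction = (1 − cos 114.7°)/2 = (1 − (-0.418))/2 ≈ 0.709, so 71%.

71%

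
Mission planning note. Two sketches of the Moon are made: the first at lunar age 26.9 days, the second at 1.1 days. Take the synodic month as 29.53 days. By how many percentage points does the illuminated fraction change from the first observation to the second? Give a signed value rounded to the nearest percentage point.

-6 pp

First observation: θ = 360°·26.9/29.53 = 327.9°, so f = 0.076.
Second observation: θ = 13.4°, f = 0.014.
Δf = 0.014 − 0.076 = -0.063, i.e. -6 pp.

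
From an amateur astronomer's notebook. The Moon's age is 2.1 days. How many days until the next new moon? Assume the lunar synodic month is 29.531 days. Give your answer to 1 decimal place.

The next new moon completes the synodic month: 29.531 − 2.1 = 27.431 days.

27.4 days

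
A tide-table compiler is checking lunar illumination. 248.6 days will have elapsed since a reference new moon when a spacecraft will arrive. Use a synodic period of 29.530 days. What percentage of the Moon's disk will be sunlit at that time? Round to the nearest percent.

94%

248.6 d spans 8 complete synodic months (8 × 29.530 = 236.24 d) plus 12.36 d.
Phase angle: θ = 360°·(12.36 d)/(29.530 d) = 150.7°.
cos 150.7° = (-0.872), so f = (1 − (-0.872))/2 = 0.936, so 94%.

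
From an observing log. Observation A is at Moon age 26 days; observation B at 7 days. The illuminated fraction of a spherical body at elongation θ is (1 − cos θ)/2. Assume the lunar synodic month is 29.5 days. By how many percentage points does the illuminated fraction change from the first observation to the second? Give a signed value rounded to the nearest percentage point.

+33 pp

First observation: θ = 360°·26/29.5 = 317.3°, so f = 0.133.
Second observation: θ = 85.4°, f = 0.460.
Δf = 0.460 − 0.133 = +0.327, i.e. +33 pp.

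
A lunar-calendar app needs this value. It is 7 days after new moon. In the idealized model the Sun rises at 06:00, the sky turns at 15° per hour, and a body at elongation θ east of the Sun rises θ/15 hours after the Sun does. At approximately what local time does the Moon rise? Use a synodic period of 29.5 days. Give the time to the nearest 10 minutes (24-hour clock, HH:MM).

11:40

The Moon has covered 7/29.5 of its cycle, so θ ≈ 360° × 7/29.5 = 85.4°.
At 15° of sky rotation per hour, 85.4° corresponds to a 5.69 h lag.
06:00 + 5.695 h ≈ 11:42 → 11:40 to the nearest ten minutes.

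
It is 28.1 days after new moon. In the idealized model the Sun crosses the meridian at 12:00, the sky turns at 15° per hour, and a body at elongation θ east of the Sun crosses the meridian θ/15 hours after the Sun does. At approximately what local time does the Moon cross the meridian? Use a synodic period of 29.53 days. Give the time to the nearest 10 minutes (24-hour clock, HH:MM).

Phase angle: θ = 360°·(28.1 d)/(29.53 d) = 342.6°.
Delay after the Sun = 342.6° / (15°/h) ≈ 22.84 h.
12:00 + 22.838 h ≈ 10:50 → 10:50 to the nearest ten minutes.

10:50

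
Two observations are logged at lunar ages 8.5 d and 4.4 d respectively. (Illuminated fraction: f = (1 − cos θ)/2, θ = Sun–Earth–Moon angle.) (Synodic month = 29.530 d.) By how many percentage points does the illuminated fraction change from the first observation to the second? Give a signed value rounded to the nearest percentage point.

First observation: θ = 360°·8.5/29.530 = 103.6°, so f = 0.618.
Second observation: θ = 53.6°, f = 0.204.
Δf = 0.204 − 0.618 = -0.414, i.e. -41 pp.

-41 percentage points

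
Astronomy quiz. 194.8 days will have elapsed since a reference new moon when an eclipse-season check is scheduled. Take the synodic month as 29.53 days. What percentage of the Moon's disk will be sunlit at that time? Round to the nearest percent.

Reduce mod P: 194.8 − 6×29.53 = 17.62 d into the current lunation.
The Moon has covered 17.62/29.53 of its cycle, so θ ≈ 360° × 17.62/29.53 = 214.8°.
cos 214.8° = (-0.821), so f = (1 − (-0.821))/2 = 0.911, so 91%.

91%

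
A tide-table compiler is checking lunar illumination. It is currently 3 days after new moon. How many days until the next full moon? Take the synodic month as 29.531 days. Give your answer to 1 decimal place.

Full moon occurs at elongation 180°, i.e. at age 29.531 × 180/360 = 14.765 d.
So 11.765 days remain (14.765 − 3).

11.8 days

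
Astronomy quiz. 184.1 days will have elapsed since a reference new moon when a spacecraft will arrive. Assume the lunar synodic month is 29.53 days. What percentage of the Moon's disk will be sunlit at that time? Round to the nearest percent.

45%

184.1/29.53 = 6.234 lunations, so 6 complete cycles and 6.92 d into the next.
The Moon has covered 6.92/29.53 of its cycle, so θ ≈ 360° × 6.92/29.53 = 84.4°.
cos 84.4° = 0.098, so f = (1 − 0.098)/2 = 0.451, so 45%.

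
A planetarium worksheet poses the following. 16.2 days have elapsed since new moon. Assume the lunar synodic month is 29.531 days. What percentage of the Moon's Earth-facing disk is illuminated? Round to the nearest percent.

Phase angle: θ = 360°·(16.2 d)/(29.531 d) = 197.5°.
With cos θ = (-0.954), the lit fraction is (1 − (-0.954))/2 ≈ 0.977, so 98%.

98%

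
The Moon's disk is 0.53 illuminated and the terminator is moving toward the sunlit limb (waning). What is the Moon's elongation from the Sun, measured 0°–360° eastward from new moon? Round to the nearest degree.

267°

Invert f = (1 − cos θ)/2 to get cos θ = 1 − 2(0.53) = -0.060, hence θ₀ = arccos -0.060 = 93.4°.
Waning ⇒ past full, so θ = 360° − 93.4° = 266.6°.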